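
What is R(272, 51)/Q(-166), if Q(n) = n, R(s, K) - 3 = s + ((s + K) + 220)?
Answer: -409/83 ≈ -4.9277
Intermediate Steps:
R(s, K) = 223 + K + 2*s (R(s, K) = 3 + (s + ((s + K) + 220)) = 3 + (s + ((K + s) + 220)) = 3 + (s + (220 + K + s)) = 3 + (220 + K + 2*s) = 223 + K + 2*s)
R(272, 51)/Q(-166) = (223 + 51 + 2*272)/(-166) = (223 + 51 + 544)*(-1/166) = 818*(-1/166) = -409/83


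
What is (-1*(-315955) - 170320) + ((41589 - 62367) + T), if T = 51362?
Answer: 176219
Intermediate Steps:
(-1*(-315955) - 170320) + ((41589 - 62367) + T) = (-1*(-315955) - 170320) + ((41589 - 62367) + 51362) = (315955 - 170320) + (-20778 + 51362) = 145635 + 30584 = 176219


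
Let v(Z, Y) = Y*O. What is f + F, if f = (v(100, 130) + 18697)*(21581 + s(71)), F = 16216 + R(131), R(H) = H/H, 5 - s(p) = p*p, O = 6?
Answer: 322263182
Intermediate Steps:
v(Z, Y) = 6*Y (v(Z, Y) = Y*6 = 6*Y)
s(p) = 5 - p² (s(p) = 5 - p*p = 5 - p²)
R(H) = 1
F = 16217 (F = 16216 + 1 = 16217)
f = 322246965 (f = (6*130 + 18697)*(21581 + (5 - 1*71²)) = (780 + 18697)*(21581 + (5 - 1*5041)) = 19477*(21581 + (5 - 5041)) = 19477*(21581 - 5036) = 19477*16545 = 322246965)
f + F = 322246965 + 16217 = 322263182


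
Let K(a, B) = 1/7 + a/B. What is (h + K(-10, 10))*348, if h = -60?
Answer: -148248/7 ≈ -21178.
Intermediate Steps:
K(a, B) = 1/7 + a/B (K(a, B) = 1*(1/7) + a/B = 1/7 + a/B)
(h + K(-10, 10))*348 = (-60 + (-10 + (1/7)*10)/10)*348 = (-60 + (-10 + 10/7)/10)*348 = (-60 + (1/10)*(-60/7))*348 = (-60 - 6/7)*348 = -426/7*348 = -148248/7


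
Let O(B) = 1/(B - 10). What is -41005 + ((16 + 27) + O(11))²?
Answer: -39069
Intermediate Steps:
O(B) = 1/(-10 + B)
-41005 + ((16 + 27) + O(11))² = -41005 + ((16 + 27) + 1/(-10 + 11))² = -41005 + (43 + 1/1)² = -41005 + (43 + 1)² = -41005 + 44² = -41005 + 1936 = -39069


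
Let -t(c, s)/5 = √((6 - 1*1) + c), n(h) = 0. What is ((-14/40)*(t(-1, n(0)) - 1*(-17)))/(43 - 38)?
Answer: -49/100 ≈ -0.49000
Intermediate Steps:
t(c, s) = -5*√(5 + c) (t(c, s) = -5*√((6 - 1*1) + c) = -5*√((6 - 1) + c) = -5*√(5 + c))
((-14/40)*(t(-1, n(0)) - 1*(-17)))/(43 - 38) = ((-14/40)*(-5*√(5 - 1) - 1*(-17)))/(43 - 38) = ((-14*1/40)*(-5*√4 + 17))/5 = -7*(-5*2 + 17)/20*(⅕) = -7*(-10 + 17)/20*(⅕) = -7/20*7*(⅕) = -49/20*⅕ = -49/100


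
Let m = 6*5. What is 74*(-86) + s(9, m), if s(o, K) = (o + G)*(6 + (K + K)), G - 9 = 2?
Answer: -5044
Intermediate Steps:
m = 30
G = 11 (G = 9 + 2 = 11)
s(o, K) = (6 + 2*K)*(11 + o) (s(o, K) = (o + 11)*(6 + (K + K)) = (11 + o)*(6 + 2*K) = (6 + 2*K)*(11 + o))
74*(-86) + s(9, m) = 74*(-86) + (66 + 6*9 + 22*30 + 2*30*9) = -6364 + (66 + 54 + 660 + 540) = -6364 + 1320 = -5044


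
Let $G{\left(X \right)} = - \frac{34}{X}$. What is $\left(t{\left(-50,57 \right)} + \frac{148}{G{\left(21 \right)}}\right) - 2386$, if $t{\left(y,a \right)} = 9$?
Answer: $- \frac{41963}{17} \approx -2468.4$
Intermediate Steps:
$\left(t{\left(-50,57 \right)} + \frac{148}{G{\left(21 \right)}}\right) - 2386 = \left(9 + \frac{148}{\left(-34\right) \frac{1}{21}}\right) - 2386 = \left(9 + \frac{148}{- \frac{34}{21}}\right) - 2386 = \left(9 + 148 \left(- \frac{21}{34}\right)\right) - 2386 = \left(9 - \frac{1554}{17}\right) - 2386 = - \frac{1401}{17} - 2386 = - \frac{41963}{17}$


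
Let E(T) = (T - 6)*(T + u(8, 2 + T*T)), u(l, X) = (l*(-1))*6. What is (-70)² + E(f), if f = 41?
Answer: 4655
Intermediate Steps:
u(l, X) = -6*l (u(l, X) = -l*6 = -6*l)
E(T) = (-48 + T)*(-6 + T) (E(T) = (T - 6)*(T - 6*8) = (-6 + T)*(T - 48) = (-6 + T)*(-48 + T) = (-48 + T)*(-6 + T))
(-70)² + E(f) = (-70)² + (288 + 41² - 54*41) = 4900 + (288 + 1681 - 2214) = 4900 - 245 = 4655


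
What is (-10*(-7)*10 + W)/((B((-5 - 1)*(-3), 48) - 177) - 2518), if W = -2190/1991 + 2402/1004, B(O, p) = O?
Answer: -700929211/2675613314 ≈ -0.26197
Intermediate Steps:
W = 1291811/999482 (W = -2190*1/1991 + 2402*(1/1004) = -2190/1991 + 1201/502 = 1291811/999482 ≈ 1.2925)
(-10*(-7)*10 + W)/((B((-5 - 1)*(-3), 48) - 177) - 2518) = (-10*(-7)*10 + 1291811/999482)/(((-5 - 1)*(-3) - 177) - 2518) = (70*10 + 1291811/999482)/((-6*(-3) - 177) - 2518) = (700 + 1291811/999482)/((18 - 177) - 2518) = 700929211/(999482*(-159 - 2518)) = (700929211/999482)/(-2677) = (700929211/999482)*(-1/2677) = -700929211/2675613314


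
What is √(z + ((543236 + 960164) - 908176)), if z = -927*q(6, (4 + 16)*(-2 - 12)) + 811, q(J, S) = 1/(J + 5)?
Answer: √72110038/11 ≈ 771.98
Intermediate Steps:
q(J, S) = 1/(5 + J)
z = 7994/11 (z = -927/(5 + 6) + 811 = -927/11 + 811 = 7994/11 ≈ 726.73)
√(z + ((543236 + 960164) - 908176)) = √(7994/11 + ((543236 + 960164) - 908176)) = √(7994/11 + (1503400 - 908176)) = √(7994/11 + 595224) = √(6555458/11) = √72110038/11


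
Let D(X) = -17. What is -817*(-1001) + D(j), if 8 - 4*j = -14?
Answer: 817800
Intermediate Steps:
j = 11/2 (j = 2 - ¼*(-14) = 2 + 7/2 = 11/2 ≈ 5.5000)
-817*(-1001) + D(j) = -817*(-1001) - 17 = 817817 - 17 = 817800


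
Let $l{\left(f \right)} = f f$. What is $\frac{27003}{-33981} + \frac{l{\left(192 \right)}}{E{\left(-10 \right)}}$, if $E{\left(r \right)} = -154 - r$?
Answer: $- \frac{2908713}{11327} \approx -256.79$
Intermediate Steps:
$l{\left(f \right)} = f^{2}$
$\frac{27003}{-33981} + \frac{l{\left(192 \right)}}{E{\left(-10 \right)}} = \frac{27003}{-33981} + \frac{192^{2}}{-154 - -10} = 27003 \left(- \frac{1}{33981}\right) + \frac{36864}{-154 + 10} = - \frac{9001}{11327} + \frac{36864}{-144} = - \frac{9001}{11327} + 36864 \left(- \frac{1}{144}\right) = - \frac{9001}{11327} - 256 = - \frac{2908713}{11327}$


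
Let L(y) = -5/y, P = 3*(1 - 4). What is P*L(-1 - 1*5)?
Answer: -15/2 ≈ -7.5000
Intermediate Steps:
P = -9 (P = 3*(-3) = -9)
P*L(-1 - 1*5) = -(-45)/(-1 - 1*5) = -(-45)/(-1 - 5) = -(-45)/(-6) = -(-45)*(-1)/6 = -9*⅚ = -15/2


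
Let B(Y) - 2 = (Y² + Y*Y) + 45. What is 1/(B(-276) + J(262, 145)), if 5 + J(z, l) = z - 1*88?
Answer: 1/152568 ≈ 6.5545e-6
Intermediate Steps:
J(z, l) = -93 + z (J(z, l) = -5 + (z - 1*88) = -5 + (z - 88) = -5 + (-88 + z) = -93 + z)
B(Y) = 47 + 2*Y² (B(Y) = 2 + ((Y² + Y*Y) + 45) = 2 + ((Y² + Y²) + 45) = 2 + (2*Y² + 45) = 2 + (45 + 2*Y²) = 47 + 2*Y²)
1/(B(-276) + J(262, 145)) = 1/((47 + 2*(-276)²) + (-93 + 262)) = 1/((47 + 2*76176) + 169) = 1/((47 + 152352) + 169) = 1/(152399 + 169) = 1/152568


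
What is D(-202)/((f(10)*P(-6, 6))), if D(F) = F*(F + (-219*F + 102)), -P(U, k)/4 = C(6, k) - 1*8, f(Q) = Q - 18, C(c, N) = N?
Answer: 2228969/16 ≈ 1.3931e+5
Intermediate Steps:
f(Q) = -18 + Q
P(U, k) = 32 - 4*k (P(U, k) = -4*(k - 1*8) = -4*(k - 8) = -4*(-8 + k) = 32 - 4*k)
D(F) = F*(102 - 218*F) (D(F) = F*(F + (102 - 219*F)) = F*(102 - 218*F))
D(-202)/((f(10)*P(-6, 6))) = (2*(-202)*(51 - 109*(-202)))/(((-18 + 10)*(32 - 4*6))) = (2*(-202)*(51 + 22018))/((-8*(32 - 24))) = (2*(-202)*22069)/((-8*8)) = -8915876/(-64) = -8915876*(-1/64) = 2228969/16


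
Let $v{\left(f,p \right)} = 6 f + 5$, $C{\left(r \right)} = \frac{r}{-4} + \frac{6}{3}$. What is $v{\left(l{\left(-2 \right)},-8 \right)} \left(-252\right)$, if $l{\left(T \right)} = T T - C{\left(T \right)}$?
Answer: $-3528$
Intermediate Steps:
$C{\left(r \right)} = 2 - \frac{r}{4}$ ($C{\left(r \right)} = r \left(- \frac{1}{4}\right) + 6 \cdot \frac{1}{3} = - \frac{r}{4} + 2 = 2 - \frac{r}{4}$)
$l{\left(T \right)} = -2 + T^{2} + \frac{T}{4}$ ($l{\left(T \right)} = T T - \left(2 - \frac{T}{4}\right) = T^{2} + \left(-2 + \frac{T}{4}\right) = -2 + T^{2} + \frac{T}{4}$)
$v{\left(f,p \right)} = 5 + 6 f$
$v{\left(l{\left(-2 \right)},-8 \right)} \left(-252\right) = \left(5 + 6 \left(-2 + \left(-2\right)^{2} + \frac{1}{4} \left(-2\right)\right)\right) \left(-252\right) = \left(5 + 6 \left(-2 + 4 - \frac{1}{2}\right)\right) \left(-252\right) = \left(5 + 6 \cdot \frac{3}{2}\right) \left(-252\right) = \left(5 + 9\right) \left(-252\right) = 14 \left(-252\right) = -3528$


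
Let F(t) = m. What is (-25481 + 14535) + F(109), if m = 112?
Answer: -10834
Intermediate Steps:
F(t) = 112
(-25481 + 14535) + F(109) = (-25481 + 14535) + 112 = -10946 + 112 = -10834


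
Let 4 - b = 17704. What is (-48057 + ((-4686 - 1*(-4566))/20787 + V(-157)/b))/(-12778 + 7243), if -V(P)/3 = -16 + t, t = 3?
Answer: 1964623348777/226276888500 ≈ 8.6824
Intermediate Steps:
b = -17700 (b = 4 - 1*17704 = 4 - 17704 = -17700)
V(P) = 39 (V(P) = -3*(-16 + 3) = -3*(-13) = 39)
(-48057 + ((-4686 - 1*(-4566))/20787 + V(-157)/b))/(-12778 + 7243) = (-48057 + ((-4686 - 1*(-4566))/20787 + 39/(-17700)))/(-12778 + 7243) = (-48057 + ((-4686 + 4566)*(1/20787) + 39*(-1/17700)))/(-5535) = (-48057 + (-120*1/20787 - 13/5900))*(-1/5535) = (-48057 + (-40/6929 - 13/5900))*(-1/5535) = (-48057 - 326077/40881100)*(-1/5535) = -1964623348777/40881100*(-1/5535) = 1964623348777/226276888500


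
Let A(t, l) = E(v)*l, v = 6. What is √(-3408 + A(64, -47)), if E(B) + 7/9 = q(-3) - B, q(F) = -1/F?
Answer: I*√27946/3 ≈ 55.724*I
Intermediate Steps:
E(B) = -4/9 - B (E(B) = -7/9 + (-1/(-3) - B) = -7/9 + (-1*(-⅓) - B) = -7/9 + (⅓ - B) = -4/9 - B)
A(t, l) = -58*l/9 (A(t, l) = (-4/9 - 1*6)*l = (-4/9 - 6)*l = -58*l/9)
√(-3408 + A(64, -47)) = √(-3408 - 58/9*(-47)) = √(-3408 + 2726/9) = √(-27946/9) = I*√27946/3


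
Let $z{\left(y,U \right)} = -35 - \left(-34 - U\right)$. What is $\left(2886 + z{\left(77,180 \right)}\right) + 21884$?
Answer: $24949$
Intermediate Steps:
$z{\left(y,U \right)} = -1 + U$ ($z{\left(y,U \right)} = -35 + \left(34 + U\right) = -1 + U$)
$\left(2886 + z{\left(77,180 \right)}\right) + 21884 = \left(2886 + \left(-1 + 180\right)\right) + 21884 = \left(2886 + 179\right) + 21884 = 3065 + 21884 = 24949$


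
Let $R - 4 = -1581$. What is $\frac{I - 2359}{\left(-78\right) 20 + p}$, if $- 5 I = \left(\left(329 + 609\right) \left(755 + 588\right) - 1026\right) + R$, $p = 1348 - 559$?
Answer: $\frac{1268926}{3855} \approx 329.16$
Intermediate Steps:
$R = -1577$ ($R = 4 - 1581 = -1577$)
$p = 789$ ($p = 1348 - 559 = 789$)
$I = - \frac{1257131}{5}$ ($I = - \frac{\left(\left(329 + 609\right) \left(755 + 588\right) - 1026\right) - 1577}{5} = - \frac{\left(938 \cdot 1343 - 1026\right) - 1577}{5} = - \frac{\left(1259734 - 1026\right) - 1577}{5} = - \frac{1258708 - 1577}{5} = \left(- \frac{1}{5}\right) 1257131 = - \frac{1257131}{5} \approx -2.5143 \cdot 10^{5}$)
$\frac{I - 2359}{\left(-78\right) 20 + p} = \frac{- \frac{1257131}{5} - 2359}{\left(-78\right) 20 + 789} = - \frac{1268926}{5 \left(-1560 + 789\right)} = - \frac{1268926}{5 \left(-771\right)} = \left(- \frac{1268926}{5}\right) \left(- \frac{1}{771}\right) = \frac{1268926}{3855}$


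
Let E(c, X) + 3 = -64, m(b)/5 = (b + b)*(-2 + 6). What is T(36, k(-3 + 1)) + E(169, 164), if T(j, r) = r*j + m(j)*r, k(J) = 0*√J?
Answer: -67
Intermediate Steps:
m(b) = 40*b (m(b) = 5*((b + b)*(-2 + 6)) = 5*((2*b)*4) = 5*(8*b) = 40*b)
E(c, X) = -67 (E(c, X) = -3 - 64 = -67)
k(J) = 0
T(j, r) = 41*j*r (T(j, r) = r*j + (40*j)*r = j*r + 40*j*r = 41*j*r)
T(36, k(-3 + 1)) + E(169, 164) = 41*36*0 - 67 = 0 - 67 = -67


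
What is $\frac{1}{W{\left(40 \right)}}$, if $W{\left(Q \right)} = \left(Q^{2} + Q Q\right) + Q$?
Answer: $\frac{1}{3240} \approx 0.00030864$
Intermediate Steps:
$W{\left(Q \right)} = Q + 2 Q^{2}$ ($W{\left(Q \right)} = \left(Q^{2} + Q^{2}\right) + Q = 2 Q^{2} + Q = Q + 2 Q^{2}$)
$\frac{1}{W{\left(40 \right)}} = \frac{1}{40 \left(1 + 2 \cdot 40\right)} = \frac{1}{40 \left(1 + 80\right)} = \frac{1}{40 \cdot 81} = \frac{1}{3240}$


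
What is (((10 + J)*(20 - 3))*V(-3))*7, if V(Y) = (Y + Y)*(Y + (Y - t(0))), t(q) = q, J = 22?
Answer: 137088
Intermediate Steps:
V(Y) = 4*Y² (V(Y) = (Y + Y)*(Y + (Y - 1*0)) = (2*Y)*(Y + (Y + 0)) = (2*Y)*(Y + Y) = (2*Y)*(2*Y) = 4*Y²)
(((10 + J)*(20 - 3))*V(-3))*7 = (((10 + 22)*(20 - 3))*(4*(-3)²))*7 = ((32*17)*(4*9))*7 = (544*36)*7 = 19584*7 = 137088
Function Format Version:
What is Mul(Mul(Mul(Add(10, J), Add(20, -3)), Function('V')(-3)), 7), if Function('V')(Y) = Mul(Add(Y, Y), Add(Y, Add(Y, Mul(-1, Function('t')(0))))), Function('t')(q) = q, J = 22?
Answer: 137088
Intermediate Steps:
Function('V')(Y) = Mul(4, Pow(Y, 2)) (Function('V')(Y) = Mul(Add(Y, Y), Add(Y, Add(Y, Mul(-1, 0)))) = Mul(Mul(2, Y), Add(Y, Add(Y, 0))) = Mul(Mul(2, Y), Add(Y, Y)) = Mul(Mul(2, Y), Mul(2, Y)) = Mul(4, Pow(Y, 2)))
Mul(Mul(Mul(Add(10, J), Add(20, -3)), Function('V')(-3)), 7) = Mul(Mul(Mul(Add(10, 22), Add(20, -3)), Mul(4, Pow(-3, 2))), 7) = Mul(Mul(Mul(32, 17), Mul(4, 9)), 7) = Mul(Mul(544, 36), 7) = Mul(19584, 7) = 137088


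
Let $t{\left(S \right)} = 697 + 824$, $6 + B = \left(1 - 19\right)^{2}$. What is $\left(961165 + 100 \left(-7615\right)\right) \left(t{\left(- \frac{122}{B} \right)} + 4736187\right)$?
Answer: $945954467820$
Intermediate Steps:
$B = 318$ ($B = -6 + \left(1 - 19\right)^{2} = -6 + \left(-18\right)^{2} = -6 + 324 = 318$)
$t{\left(S \right)} = 1521$
$\left(961165 + 100 \left(-7615\right)\right) \left(t{\left(- \frac{122}{B} \right)} + 4736187\right) = \left(961165 + 100 \left(-7615\right)\right) \left(1521 + 4736187\right) = \left(961165 - 761500\right) 4737708 = 199665 \cdot 4737708 = 945954467820$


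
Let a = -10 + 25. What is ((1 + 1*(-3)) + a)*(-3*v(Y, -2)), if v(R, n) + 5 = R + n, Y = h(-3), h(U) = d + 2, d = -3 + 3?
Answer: 195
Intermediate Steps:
d = 0
h(U) = 2 (h(U) = 0 + 2 = 2)
Y = 2
a = 15
v(R, n) = -5 + R + n (v(R, n) = -5 + (R + n) = -5 + R + n)
((1 + 1*(-3)) + a)*(-3*v(Y, -2)) = ((1 + 1*(-3)) + 15)*(-3*(-5 + 2 - 2)) = ((1 - 3) + 15)*(-3*(-5)) = (-2 + 15)*15 = 13*15 = 195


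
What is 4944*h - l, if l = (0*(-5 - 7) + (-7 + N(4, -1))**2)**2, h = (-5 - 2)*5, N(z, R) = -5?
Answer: -193776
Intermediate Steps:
h = -35 (h = -7*5 = -35)
l = 20736 (l = (0*(-5 - 7) + (-7 - 5)**2)**2 = (0*(-12) + (-12)**2)**2 = (0 + 144)**2 = 144**2 = 20736)
4944*h - l = 4944*(-35) - 1*20736 = -173040 - 20736 = -193776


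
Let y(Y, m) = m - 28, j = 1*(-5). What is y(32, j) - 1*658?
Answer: -691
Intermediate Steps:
j = -5
y(Y, m) = -28 + m
y(32, j) - 1*658 = (-28 - 5) - 1*658 = -33 - 658 = -691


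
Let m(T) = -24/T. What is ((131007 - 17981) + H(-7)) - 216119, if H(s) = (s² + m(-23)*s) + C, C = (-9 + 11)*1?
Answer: -2370134/23 ≈ -1.0305e+5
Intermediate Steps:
C = 2 (C = 2*1 = 2)
H(s) = 2 + s² + 24*s/23 (H(s) = (s² + (-24/(-23))*s) + 2 = (s² + (-24*(-1/23))*s) + 2 = (s² + 24*s/23) + 2 = 2 + s² + 24*s/23)
((131007 - 17981) + H(-7)) - 216119 = ((131007 - 17981) + (2 + (-7)² + (24/23)*(-7))) - 216119 = (113026 + (2 + 49 - 168/23)) - 216119 = (113026 + 1005/23) - 216119 = 2600603/23 - 216119 = -2370134/23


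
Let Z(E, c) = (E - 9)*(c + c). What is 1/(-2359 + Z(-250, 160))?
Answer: -1/85239 ≈ -1.1732e-5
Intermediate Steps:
Z(E, c) = 2*c*(-9 + E) (Z(E, c) = (-9 + E)*(2*c) = 2*c*(-9 + E))
1/(-2359 + Z(-250, 160)) = 1/(-2359 + 2*160*(-9 - 250)) = 1/(-2359 + 2*160*(-259)) = 1/(-2359 - 82880) = 1/(-85239) = -1/85239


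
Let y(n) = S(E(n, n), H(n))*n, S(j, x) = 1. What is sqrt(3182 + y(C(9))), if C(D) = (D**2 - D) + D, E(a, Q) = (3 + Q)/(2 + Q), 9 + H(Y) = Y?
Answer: sqrt(3263) ≈ 57.123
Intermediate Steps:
H(Y) = -9 + Y
E(a, Q) = (3 + Q)/(2 + Q)
C(D) = D**2
y(n) = n (y(n) = 1*n = n)
sqrt(3182 + y(C(9))) = sqrt(3182 + 9**2) = sqrt(3182 + 81) = sqrt(3263)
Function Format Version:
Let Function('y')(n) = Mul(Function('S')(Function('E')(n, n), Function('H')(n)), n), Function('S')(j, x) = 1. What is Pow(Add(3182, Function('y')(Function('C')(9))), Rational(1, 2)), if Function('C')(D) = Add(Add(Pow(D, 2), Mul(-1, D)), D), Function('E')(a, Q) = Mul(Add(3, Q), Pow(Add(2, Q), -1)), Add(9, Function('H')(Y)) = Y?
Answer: Pow(3263, Rational(1, 2)) ≈ 57.123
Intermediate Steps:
Function('H')(Y) = Add(-9, Y)
Function('E')(a, Q) = Mul(Pow(Add(2, Q), -1), Add(3, Q))
Function('C')(D) = Pow(D, 2)
Function('y')(n) = n (Function('y')(n) = Mul(1, n) = n)
Pow(Add(3182, Function('y')(Function('C')(9))), Rational(1, 2)) = Pow(Add(3182, Pow(9, 2)), Rational(1, 2)) = Pow(Add(3182, 81), Rational(1, 2)) = Pow(3263, Rational(1, 2))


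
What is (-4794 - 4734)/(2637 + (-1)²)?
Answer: -4764/1319 ≈ -3.6118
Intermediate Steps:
(-4794 - 4734)/(2637 + (-1)²) = -9528/(2637 + 1) = -9528/2638 = -9528*1/2638 = -4764/1319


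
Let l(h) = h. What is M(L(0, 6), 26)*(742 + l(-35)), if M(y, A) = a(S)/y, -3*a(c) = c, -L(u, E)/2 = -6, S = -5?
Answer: 3535/36 ≈ 98.194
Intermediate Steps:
L(u, E) = 12 (L(u, E) = -2*(-6) = 12)
a(c) = -c/3
M(y, A) = 5/(3*y) (M(y, A) = (-⅓*(-5))/y = 5/(3*y))
M(L(0, 6), 26)*(742 + l(-35)) = ((5/3)/12)*(742 - 35) = ((5/3)*(1/12))*707 = (5/36)*707 = 3535/36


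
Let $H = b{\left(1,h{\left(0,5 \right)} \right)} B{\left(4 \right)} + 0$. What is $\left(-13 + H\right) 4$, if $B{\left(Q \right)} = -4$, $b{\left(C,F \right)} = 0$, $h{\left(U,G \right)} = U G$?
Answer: $-52$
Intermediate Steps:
$h{\left(U,G \right)} = G U$
$H = 0$ ($H = 0 \left(-4\right) + 0 = 0 + 0 = 0$)
$\left(-13 + H\right) 4 = \left(-13 + 0\right) 4 = \left(-13\right) 4 = -52$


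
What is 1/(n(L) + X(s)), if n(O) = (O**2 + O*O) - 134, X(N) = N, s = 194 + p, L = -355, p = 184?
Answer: 1/252294 ≈ 3.9636e-6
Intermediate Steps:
s = 378 (s = 194 + 184 = 378)
n(O) = -134 + 2*O**2 (n(O) = (O**2 + O**2) - 134 = 2*O**2 - 134 = -134 + 2*O**2)
1/(n(L) + X(s)) = 1/((-134 + 2*(-355)**2) + 378) = 1/((-134 + 2*126025) + 378) = 1/((-134 + 252050) + 378) = 1/(251916 + 378) = 1/252294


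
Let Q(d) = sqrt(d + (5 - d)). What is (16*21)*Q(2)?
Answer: 336*sqrt(5) ≈ 751.32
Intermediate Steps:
Q(d) = sqrt(5)
(16*21)*Q(2) = (16*21)*sqrt(5) = 336*sqrt(5)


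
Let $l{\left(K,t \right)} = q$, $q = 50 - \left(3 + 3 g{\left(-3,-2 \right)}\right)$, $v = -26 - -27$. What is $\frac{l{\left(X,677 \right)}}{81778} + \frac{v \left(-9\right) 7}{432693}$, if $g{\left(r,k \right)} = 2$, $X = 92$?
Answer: $\frac{1398711}{3931640906} \approx 0.00035576$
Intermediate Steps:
$v = 1$ ($v = -26 + 27 = 1$)
$q = 41$ ($q = 50 - \left(3 + 3 \cdot 2\right) = 50 - \left(3 + 6\right) = 50 - 9 = 41$)
$l{\left(K,t \right)} = 41$
$\frac{l{\left(X,677 \right)}}{81778} + \frac{v \left(-9\right) 7}{432693} = \frac{41}{81778} + \frac{1 \left(-9\right) 7}{432693} = 41 \cdot \frac{1}{81778} + \left(-9\right) 7 \cdot \frac{1}{432693} = \frac{41}{81778} - \frac{7}{48077} = \frac{1398711}{3931640906}$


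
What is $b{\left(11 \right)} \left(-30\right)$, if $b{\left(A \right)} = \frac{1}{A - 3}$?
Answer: $- \frac{15}{4} \approx -3.75$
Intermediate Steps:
$b{\left(A \right)} = \frac{1}{-3 + A}$
$b{\left(11 \right)} \left(-30\right) = \frac{1}{-3 + 11} \left(-30\right) = \frac{1}{8} \left(-30\right) = - \frac{15}{4}$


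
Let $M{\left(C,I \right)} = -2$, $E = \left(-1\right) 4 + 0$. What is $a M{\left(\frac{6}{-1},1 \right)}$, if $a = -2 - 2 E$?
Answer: $-12$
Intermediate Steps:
$E = -4$ ($E = -4 + 0 = -4$)
$a = 6$ ($a = -2 - -8 = -2 + 8 = 6$)
$a M{\left(\frac{6}{-1},1 \right)} = 6 \left(-2\right) = -12$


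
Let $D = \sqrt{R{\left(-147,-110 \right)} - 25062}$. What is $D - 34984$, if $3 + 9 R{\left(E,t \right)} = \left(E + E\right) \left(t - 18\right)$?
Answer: $-34984 + i \sqrt{20881} \approx -34984.0 + 144.5 i$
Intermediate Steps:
$R{\left(E,t \right)} = - \frac{1}{3} + \frac{2 E \left(-18 + t\right)}{9}$ ($R{\left(E,t \right)} = - \frac{1}{3} + \frac{\left(E + E\right) \left(t - 18\right)}{9} = - \frac{1}{3} + \frac{2 E \left(-18 + t\right)}{9}$)
$D = i \sqrt{20881}$ ($D = \sqrt{\left(- \frac{1}{3} - -588 + \frac{2}{9} \left(-147\right) \left(-110\right)\right) - 25062} = \sqrt{\left(- \frac{1}{3} + 588 + \frac{10780}{3}\right) - 25062} = \sqrt{4181 - 25062} = \sqrt{-20881} = i \sqrt{20881} \approx 144.5 i$)
$D - 34984 = i \sqrt{20881} - 34984 = -34984 + i \sqrt{20881}$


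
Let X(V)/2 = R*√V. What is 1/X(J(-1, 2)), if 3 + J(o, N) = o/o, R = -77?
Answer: I*√2/308 ≈ 0.0045916*I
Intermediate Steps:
J(o, N) = -2 (J(o, N) = -3 + o/o = -3 + 1 = -2)
X(V) = -154*√V (X(V) = 2*(-77*√V) = -154*√V)
1/X(J(-1, 2)) = 1/(-154*I*√2) = I*√2/308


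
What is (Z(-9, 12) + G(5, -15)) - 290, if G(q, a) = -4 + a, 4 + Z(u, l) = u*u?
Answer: -232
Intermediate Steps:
Z(u, l) = -4 + u² (Z(u, l) = -4 + u*u = -4 + u²)
(Z(-9, 12) + G(5, -15)) - 290 = ((-4 + (-9)²) + (-4 - 15)) - 290 = ((-4 + 81) - 19) - 290 = (77 - 19) - 290 = 58 - 290 = -232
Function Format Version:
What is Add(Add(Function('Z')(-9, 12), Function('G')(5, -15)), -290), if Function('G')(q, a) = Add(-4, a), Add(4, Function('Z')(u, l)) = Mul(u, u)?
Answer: -232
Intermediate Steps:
Function('Z')(u, l) = Add(-4, Pow(u, 2)) (Function('Z')(u, l) = Add(-4, Mul(u, u)) = Add(-4, Pow(u, 2)))
Add(Add(Function('Z')(-9, 12), Function('G')(5, -15)), -290) = Add(Add(Add(-4, Pow(-9, 2)), Add(-4, -15)), -290) = Add(Add(Add(-4, 81), -19), -290) = Add(Add(77, -19), -290) = Add(58, -290) = -232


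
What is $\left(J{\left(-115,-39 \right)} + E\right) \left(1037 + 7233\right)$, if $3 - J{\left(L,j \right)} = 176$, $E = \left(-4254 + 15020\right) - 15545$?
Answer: $-40953040$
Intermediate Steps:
$E = -4779$ ($E = 10766 - 15545 = -4779$)
$J{\left(L,j \right)} = -173$ ($J{\left(L,j \right)} = 3 - 176 = -173$)
$\left(J{\left(-115,-39 \right)} + E\right) \left(1037 + 7233\right) = \left(-173 - 4779\right) \left(1037 + 7233\right) = \left(-4952\right) 8270 = -40953040$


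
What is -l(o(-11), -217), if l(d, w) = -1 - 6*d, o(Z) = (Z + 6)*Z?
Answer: 331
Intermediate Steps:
o(Z) = Z*(6 + Z) (o(Z) = (6 + Z)*Z = Z*(6 + Z))
-l(o(-11), -217) = -(-1 - (-66)*(6 - 11)) = -(-1 - (-66)*(-5)) = -(-1 - 6*55) = -(-1 - 330) = -1*(-331) = 331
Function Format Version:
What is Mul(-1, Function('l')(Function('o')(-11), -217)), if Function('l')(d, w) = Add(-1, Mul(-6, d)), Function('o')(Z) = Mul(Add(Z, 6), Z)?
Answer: 331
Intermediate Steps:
Function('o')(Z) = Mul(Z, Add(6, Z)) (Function('o')(Z) = Mul(Add(6, Z), Z) = Mul(Z, Add(6, Z)))
Mul(-1, Function('l')(Function('o')(-11), -217)) = Mul(-1, Add(-1, Mul(-6, Mul(-11, Add(6, -11))))) = Mul(-1, Add(-1, Mul(-6, Mul(-11, -5)))) = Mul(-1, Add(-1, Mul(-6, 55))) = Mul(-1, Add(-1, -330)) = Mul(-1, -331) = 331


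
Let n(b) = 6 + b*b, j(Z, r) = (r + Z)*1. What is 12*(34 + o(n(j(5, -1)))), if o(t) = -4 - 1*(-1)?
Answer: 372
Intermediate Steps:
j(Z, r) = Z + r (j(Z, r) = (Z + r)*1 = Z + r)
n(b) = 6 + b**2
o(t) = -3 (o(t) = -4 + 1 = -3)
12*(34 + o(n(j(5, -1)))) = 12*(34 - 3) = 12*31 = 372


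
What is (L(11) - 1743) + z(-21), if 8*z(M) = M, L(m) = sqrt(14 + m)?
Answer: -13925/8 ≈ -1740.6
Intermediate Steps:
z(M) = M/8
(L(11) - 1743) + z(-21) = (sqrt(14 + 11) - 1743) + (1/8)*(-21) = (sqrt(25) - 1743) - 21/8 = (5 - 1743) - 21/8 = -1738 - 21/8 = -13925/8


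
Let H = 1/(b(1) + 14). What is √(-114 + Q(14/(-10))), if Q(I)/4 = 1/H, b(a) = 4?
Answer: I*√42 ≈ 6.4807*I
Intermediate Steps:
H = 1/18 (H = 1/(4 + 14) = 1/18 ≈ 0.055556)
Q(I) = 72 (Q(I) = 4/(1/18) = 4*18 = 72)
√(-114 + Q(14/(-10))) = √(-114 + 72) = √(-42) = I*√42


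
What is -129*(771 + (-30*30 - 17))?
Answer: 18834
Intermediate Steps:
-129*(771 + (-30*30 - 17)) = -129*(771 + (-900 - 17)) = -129*(771 - 917) = -129*(-146) = 18834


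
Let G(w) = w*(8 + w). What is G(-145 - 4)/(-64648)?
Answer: -21009/64648 ≈ -0.32498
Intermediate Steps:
G(-145 - 4)/(-64648) = ((-145 - 4)*(8 + (-145 - 4)))/(-64648) = -149*(8 - 149)*(-1/64648) = -149*(-141)*(-1/64648) = 21009*(-1/64648) = -21009/64648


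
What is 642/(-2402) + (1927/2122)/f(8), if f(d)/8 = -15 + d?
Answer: -40459399/142717232 ≈ -0.28349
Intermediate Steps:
f(d) = -120 + 8*d (f(d) = 8*(-15 + d) = -120 + 8*d)
642/(-2402) + (1927/2122)/f(8) = 642/(-2402) + (1927/2122)/(-120 + 8*8) = 642*(-1/2402) + (1927*(1/2122))/(-120 + 64) = -321/1201 + (1927/2122)/(-56) = -321/1201 + (1927/2122)*(-1/56) = -321/1201 - 1927/118832 = -40459399/142717232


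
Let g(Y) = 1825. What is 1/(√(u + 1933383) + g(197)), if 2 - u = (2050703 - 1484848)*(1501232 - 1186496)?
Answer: 365/35619267304 - I*√178093005895/178096336520 ≈ 1.0247e-8 - 2.3696e-6*I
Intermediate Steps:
u = -178094939278 (u = 2 - (2050703 - 1484848)*(1501232 - 1186496) = 2 - 565855*314736 = 2 - 1*178094939280 = 2 - 178094939280 = -178094939278)
1/(√(u + 1933383) + g(197)) = 1/(√(-178094939278 + 1933383) + 1825) = 1/(√(-178093005895) + 1825) = 1/(I*√178093005895 + 1825) = 1/(1825 + I*√178093005895)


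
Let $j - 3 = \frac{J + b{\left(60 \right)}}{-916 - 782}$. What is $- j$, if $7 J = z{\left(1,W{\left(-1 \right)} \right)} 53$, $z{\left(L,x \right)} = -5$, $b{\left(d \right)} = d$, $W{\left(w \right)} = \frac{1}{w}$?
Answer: $- \frac{35503}{11886} \approx -2.987$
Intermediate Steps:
$J = - \frac{265}{7}$ ($J = \frac{\left(-5\right) 53}{7} = \frac{1}{7} \left(-265\right) = - \frac{265}{7} \approx -37.857$)
$j = \frac{35503}{11886}$ ($j = 3 + \frac{- \frac{265}{7} + 60}{-916 - 782} = 3 + \frac{155}{7 \left(-1698\right)} = 3 + \frac{155}{7} \left(- \frac{1}{1698}\right) = 3 - \frac{155}{11886} = \frac{35503}{11886} \approx 2.987$)
$- j = \left(-1\right) \frac{35503}{11886} = - \frac{35503}{11886}$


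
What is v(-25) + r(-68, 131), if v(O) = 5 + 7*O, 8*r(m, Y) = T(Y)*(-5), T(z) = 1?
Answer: -1365/8 ≈ -170.63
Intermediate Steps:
r(m, Y) = -5/8 (r(m, Y) = (1*(-5))/8 = (⅛)*(-5) = -5/8)
v(-25) + r(-68, 131) = (5 + 7*(-25)) - 5/8 = (5 - 175) - 5/8 = -170 - 5/8 = -1365/8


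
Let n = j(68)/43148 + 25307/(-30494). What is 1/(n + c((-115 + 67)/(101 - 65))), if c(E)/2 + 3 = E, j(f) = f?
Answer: -986816334/9369812861 ≈ -0.10532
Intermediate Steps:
c(E) = -6 + 2*E
n = -272468211/328938778 (n = 68/43148 + 25307/(-30494) = 68*(1/43148) + 25307*(-1/30494) = 17/10787 - 25307/30494 = -272468211/328938778 ≈ -0.82833)
1/(n + c((-115 + 67)/(101 - 65))) = 1/(-272468211/328938778 + (-6 + 2*((-115 + 67)/(101 - 65)))) = 1/(-272468211/328938778 + (-6 + 2*(-48/36))) = 1/(-272468211/328938778 + (-6 + 2*(-48*1/36))) = 1/(-272468211/328938778 + (-6 + 2*(-4/3))) = 1/(-272468211/328938778 + (-6 - 8/3)) = 1/(-272468211/328938778 - 26/3) = 1/(-9369812861/986816334) = -986816334/9369812861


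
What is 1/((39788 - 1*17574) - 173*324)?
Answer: -1/33838 ≈ -2.9553e-5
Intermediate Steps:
1/((39788 - 1*17574) - 173*324) = 1/((39788 - 17574) - 56052) = 1/(22214 - 56052) = 1/(-33838) = -1/33838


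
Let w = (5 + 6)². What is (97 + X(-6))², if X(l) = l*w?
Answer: 395641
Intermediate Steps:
w = 121 (w = 11² = 121)
X(l) = 121*l (X(l) = l*121 = 121*l)
(97 + X(-6))² = (97 + 121*(-6))² = (97 - 726)² = (-629)² = 395641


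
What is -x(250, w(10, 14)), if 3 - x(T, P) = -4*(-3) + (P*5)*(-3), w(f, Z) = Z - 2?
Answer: -171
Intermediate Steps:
w(f, Z) = -2 + Z
x(T, P) = -9 + 15*P (x(T, P) = 3 - (-4*(-3) + (P*5)*(-3)) = 3 - (12 + (5*P)*(-3)) = 3 - (12 - 15*P) = 3 + (-12 + 15*P) = -9 + 15*P)
-x(250, w(10, 14)) = -(-9 + 15*(-2 + 14)) = -(-9 + 15*12) = -(-9 + 180) = -1*171 = -171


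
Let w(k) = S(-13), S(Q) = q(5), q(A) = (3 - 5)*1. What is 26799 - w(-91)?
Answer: 26801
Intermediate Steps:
q(A) = -2 (q(A) = -2*1 = -2)
S(Q) = -2
w(k) = -2
26799 - w(-91) = 26799 - 1*(-2) = 26799 + 2 = 26801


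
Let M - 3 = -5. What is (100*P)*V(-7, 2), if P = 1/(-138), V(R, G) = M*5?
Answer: 500/69 ≈ 7.2464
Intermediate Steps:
M = -2 (M = 3 - 5 = -2)
V(R, G) = -10 (V(R, G) = -2*5 = -10)
P = -1/138 ≈ -0.0072464
(100*P)*V(-7, 2) = (100*(-1/138))*(-10) = -50/69*(-10) = 500/69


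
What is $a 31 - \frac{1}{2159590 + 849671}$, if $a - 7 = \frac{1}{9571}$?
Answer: $\frac{6250048513247}{28801637031} \approx 217.0$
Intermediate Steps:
$a = \frac{66998}{9571}$ ($a = 7 + \frac{1}{9571} = \frac{66998}{9571} \approx 7.0001$)
$a 31 - \frac{1}{2159590 + 849671} = \frac{66998}{9571} \cdot 31 - \frac{1}{2159590 + 849671} = \frac{2076938}{9571} - \frac{1}{3009261} = \frac{6250048513247}{28801637031}$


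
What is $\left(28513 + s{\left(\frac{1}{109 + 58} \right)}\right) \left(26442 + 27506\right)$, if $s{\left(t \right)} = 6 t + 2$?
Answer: $\frac{256900969428}{167} \approx 1.5383 \cdot 10^{9}$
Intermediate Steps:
$s{\left(t \right)} = 2 + 6 t$
$\left(28513 + s{\left(\frac{1}{109 + 58} \right)}\right) \left(26442 + 27506\right) = \left(28513 + \left(2 + \frac{6}{109 + 58}\right)\right) \left(26442 + 27506\right) = \left(28513 + \left(2 + \frac{6}{167}\right)\right) 53948 = \left(28513 + \frac{340}{167}\right) 53948 = \frac{4762011}{167} \cdot 53948 = \frac{256900969428}{167}$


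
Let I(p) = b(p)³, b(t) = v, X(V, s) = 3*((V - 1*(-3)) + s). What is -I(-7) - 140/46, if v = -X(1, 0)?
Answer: 39674/23 ≈ 1725.0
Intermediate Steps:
X(V, s) = 9 + 3*V + 3*s (X(V, s) = 3*((V + 3) + s) = 3*((3 + V) + s) = 3*(3 + V + s) = 9 + 3*V + 3*s)
v = -12 (v = -(9 + 3*1 + 3*0) = -(9 + 3 + 0) = -1*12 = -12)
b(t) = -12
I(p) = -1728 (I(p) = (-12)³ = -1728)
-I(-7) - 140/46 = -1*(-1728) - 140/46 = 1728 - 140*1/46 = 1728 - 70/23 = 39674/23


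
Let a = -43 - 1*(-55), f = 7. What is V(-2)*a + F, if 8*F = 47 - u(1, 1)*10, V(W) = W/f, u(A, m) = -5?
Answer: 487/56 ≈ 8.6964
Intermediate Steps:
a = 12 (a = -43 + 55 = 12)
V(W) = W/7
F = 97/8 (F = (47 - (-5)*10)/8 = (47 - 1*(-50))/8 = (47 + 50)/8 = (⅛)*97 = 97/8 ≈ 12.125)
V(-2)*a + F = ((⅐)*(-2))*12 + 97/8 = -2/7*12 + 97/8 = -24/7 + 97/8 = 487/56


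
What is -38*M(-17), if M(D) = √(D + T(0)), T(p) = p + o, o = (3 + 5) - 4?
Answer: -38*I*√13 ≈ -137.01*I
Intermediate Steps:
o = 4 (o = 8 - 4 = 4)
T(p) = 4 + p (T(p) = p + 4 = 4 + p)
M(D) = √(4 + D) (M(D) = √(D + (4 + 0)) = √(D + 4) = √(4 + D))
-38*M(-17) = -38*√(4 - 17) = -38*I*√13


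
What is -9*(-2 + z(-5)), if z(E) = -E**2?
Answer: 243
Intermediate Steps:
-9*(-2 + z(-5)) = -9*(-2 - 1*(-5)**2) = -9*(-2 - 1*25) = -9*(-2 - 25) = -9*(-27) = 243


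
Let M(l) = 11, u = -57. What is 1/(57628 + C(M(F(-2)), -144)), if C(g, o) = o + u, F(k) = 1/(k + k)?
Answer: 1/57427 ≈ 1.7413e-5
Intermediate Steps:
F(k) = 1/(2*k)
C(g, o) = -57 + o (C(g, o) = o - 57 = -57 + o)
1/(57628 + C(M(F(-2)), -144)) = 1/(57628 + (-57 - 144)) = 1/(57628 - 201) = 1/57427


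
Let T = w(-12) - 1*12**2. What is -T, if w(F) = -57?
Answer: 201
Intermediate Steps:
T = -201 (T = -57 - 1*12**2 = -57 - 1*144 = -57 - 144 = -201)
-T = -1*(-201) = 201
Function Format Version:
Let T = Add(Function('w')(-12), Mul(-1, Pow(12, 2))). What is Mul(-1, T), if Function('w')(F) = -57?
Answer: 201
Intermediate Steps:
T = -201 (T = Add(-57, Mul(-1, Pow(12, 2))) = Add(-57, Mul(-1, 144)) = Add(-57, -144) = -201)
Mul(-1, T) = Mul(-1, -201) = 201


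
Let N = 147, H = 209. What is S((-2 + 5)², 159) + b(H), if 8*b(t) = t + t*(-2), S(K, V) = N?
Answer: 967/8 ≈ 120.88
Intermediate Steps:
S(K, V) = 147
b(t) = -t/8 (b(t) = (t + t*(-2))/8 = (t - 2*t)/8 = (-t)/8 = -t/8)
S((-2 + 5)², 159) + b(H) = 147 - ⅛*209 = 147 - 209/8 = 967/8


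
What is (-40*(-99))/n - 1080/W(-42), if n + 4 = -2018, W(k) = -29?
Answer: 344820/9773 ≈ 35.283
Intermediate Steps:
n = -2022 (n = -4 - 2018 = -2022)
(-40*(-99))/n - 1080/W(-42) = -40*(-99)/(-2022) - 1080/(-29) = 3960*(-1/2022) - 1080*(-1/29) = -660/337 + 1080/29 = 344820/9773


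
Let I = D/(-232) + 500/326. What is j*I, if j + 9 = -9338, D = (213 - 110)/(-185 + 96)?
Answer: -48406140783/3365624 ≈ -14383.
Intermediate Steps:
D = -103/89 (D = 103/(-89) = 103*(-1/89) = -103/89 ≈ -1.1573)
j = -9347 (j = -9 - 9338 = -9347)
I = 5178789/3365624 (I = -103/89/(-232) + 500/326 = -103/89*(-1/232) + 500*(1/326) = 103/20648 + 250/163 = 5178789/3365624 ≈ 1.5387)
j*I = -9347*5178789/3365624 = -48406140783/3365624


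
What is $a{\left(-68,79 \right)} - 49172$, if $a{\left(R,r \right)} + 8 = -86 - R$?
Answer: $-49198$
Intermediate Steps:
$a{\left(R,r \right)} = -94 - R$ ($a{\left(R,r \right)} = -8 - \left(86 + R\right) = -94 - R$)
$a{\left(-68,79 \right)} - 49172 = \left(-94 - -68\right) - 49172 = \left(-94 + 68\right) - 49172 = -26 - 49172 = -49198$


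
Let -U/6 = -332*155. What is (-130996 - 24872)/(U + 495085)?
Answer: -155868/803845 ≈ -0.19390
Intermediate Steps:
U = 308760 (U = -(-1992)*155 = -6*(-51460) = 308760)
(-130996 - 24872)/(U + 495085) = (-130996 - 24872)/(308760 + 495085) = -155868/803845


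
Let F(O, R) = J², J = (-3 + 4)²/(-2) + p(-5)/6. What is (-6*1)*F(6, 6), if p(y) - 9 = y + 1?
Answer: -⅔ ≈ -0.66667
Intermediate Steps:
p(y) = 10 + y (p(y) = 9 + (y + 1) = 9 + (1 + y) = 10 + y)
J = ⅓ (J = (-3 + 4)²/(-2) + (10 - 5)/6 = 1²*(-½) + 5*(⅙) = 1*(-½) + ⅚ = -½ + ⅚ = ⅓ ≈ 0.33333)
F(O, R) = ⅑ (F(O, R) = (⅓)² = ⅑)
(-6*1)*F(6, 6) = -6*1*(⅑) = -6*⅑ = -⅔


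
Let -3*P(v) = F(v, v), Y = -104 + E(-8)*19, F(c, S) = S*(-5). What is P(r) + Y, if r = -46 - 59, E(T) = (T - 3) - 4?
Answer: -564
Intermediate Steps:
E(T) = -7 + T (E(T) = (-3 + T) - 4 = -7 + T)
F(c, S) = -5*S
r = -105
Y = -389 (Y = -104 + (-7 - 8)*19 = -104 - 15*19 = -104 - 285 = -389)
P(v) = 5*v/3 (P(v) = -(-5)*v/3 = 5*v/3)
P(r) + Y = (5/3)*(-105) - 389 = -175 - 389 = -564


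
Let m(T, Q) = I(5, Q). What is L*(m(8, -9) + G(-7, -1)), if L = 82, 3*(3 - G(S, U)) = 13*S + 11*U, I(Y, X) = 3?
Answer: 3280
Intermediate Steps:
m(T, Q) = 3
G(S, U) = 3 - 13*S/3 - 11*U/3 (G(S, U) = 3 - (13*S + 11*U)/3 = 3 - (11*U + 13*S)/3 = 3 + (-13*S/3 - 11*U/3) = 3 - 13*S/3 - 11*U/3)
L*(m(8, -9) + G(-7, -1)) = 82*(3 + (3 - 13/3*(-7) - 11/3*(-1))) = 82*(3 + (3 + 91/3 + 11/3)) = 82*(3 + 37) = 82*40 = 3280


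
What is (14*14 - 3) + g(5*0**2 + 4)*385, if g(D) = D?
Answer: 1733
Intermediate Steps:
(14*14 - 3) + g(5*0**2 + 4)*385 = (14*14 - 3) + (5*0**2 + 4)*385 = (196 - 3) + (5*0 + 4)*385 = 193 + (0 + 4)*385 = 193 + 4*385 = 193 + 1540 = 1733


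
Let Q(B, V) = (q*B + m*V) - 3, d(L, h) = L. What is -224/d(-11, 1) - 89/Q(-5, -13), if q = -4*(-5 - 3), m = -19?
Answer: 17837/924 ≈ 19.304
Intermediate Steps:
q = 32 (q = -4*(-8) = 32)
Q(B, V) = -3 - 19*V + 32*B (Q(B, V) = (32*B - 19*V) - 3 = (-19*V + 32*B) - 3 = -3 - 19*V + 32*B)
-224/d(-11, 1) - 89/Q(-5, -13) = -224/(-11) - 89/(-3 - 19*(-13) + 32*(-5)) = -224*(-1/11) - 89/(-3 + 247 - 160) = 224/11 - 89/84 = 17837/924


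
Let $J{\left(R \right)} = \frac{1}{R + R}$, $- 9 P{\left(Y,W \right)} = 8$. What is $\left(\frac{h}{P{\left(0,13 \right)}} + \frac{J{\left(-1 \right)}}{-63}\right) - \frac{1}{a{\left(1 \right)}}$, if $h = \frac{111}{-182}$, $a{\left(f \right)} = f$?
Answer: $- \frac{4009}{13104} \approx -0.30594$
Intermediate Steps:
$P{\left(Y,W \right)} = - \frac{8}{9}$ ($P{\left(Y,W \right)} = \left(- \frac{1}{9}\right) 8 = - \frac{8}{9}$)
$J{\left(R \right)} = \frac{1}{2 R}$
$h = - \frac{111}{182}$ ($h = 111 \left(- \frac{1}{182}\right) = - \frac{111}{182} \approx -0.60989$)
$\left(\frac{h}{P{\left(0,13 \right)}} + \frac{J{\left(-1 \right)}}{-63}\right) - \frac{1}{a{\left(1 \right)}} = \left(- \frac{111}{182 \left(- \frac{8}{9}\right)} + \frac{\frac{1}{2} \frac{1}{-1}}{-63}\right) - 1^{-1} = \left(\left(- \frac{111}{182}\right) \left(- \frac{9}{8}\right) + \frac{1}{2} \left(-1\right) \left(- \frac{1}{63}\right)\right) - 1 = \left(\frac{999}{1456} - - \frac{1}{126}\right) - 1 = \left(\frac{999}{1456} + \frac{1}{126}\right) - 1 = \frac{9095}{13104} - 1 = - \frac{4009}{13104}$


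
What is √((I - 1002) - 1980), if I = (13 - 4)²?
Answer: I*√2901 ≈ 53.861*I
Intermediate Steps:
I = 81 (I = 9² = 81)
√((I - 1002) - 1980) = √((81 - 1002) - 1980) = √(-921 - 1980) = √(-2901) = I*√2901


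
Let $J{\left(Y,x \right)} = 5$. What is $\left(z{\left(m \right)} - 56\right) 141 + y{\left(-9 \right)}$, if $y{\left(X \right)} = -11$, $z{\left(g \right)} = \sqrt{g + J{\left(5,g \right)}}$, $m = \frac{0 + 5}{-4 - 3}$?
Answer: $-7907 + \frac{141 \sqrt{210}}{7} \approx -7615.1$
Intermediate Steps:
$m = - \frac{5}{7}$ ($m = \frac{5}{-7} = 5 \left(- \frac{1}{7}\right) = - \frac{5}{7} \approx -0.71429$)
$z{\left(g \right)} = \sqrt{5 + g}$ ($z{\left(g \right)} = \sqrt{g + 5} = \sqrt{5 + g}$)
$\left(z{\left(m \right)} - 56\right) 141 + y{\left(-9 \right)} = \left(\sqrt{5 - \frac{5}{7}} - 56\right) 141 - 11 = \left(\sqrt{\frac{30}{7}} - 56\right) 141 - 11 = \left(\frac{\sqrt{210}}{7} - 56\right) 141 - 11 = \left(-56 + \frac{\sqrt{210}}{7}\right) 141 - 11 = \left(-7896 + \frac{141 \sqrt{210}}{7}\right) - 11 = -7907 + \frac{141 \sqrt{210}}{7}$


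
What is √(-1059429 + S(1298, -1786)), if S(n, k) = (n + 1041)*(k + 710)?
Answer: I*√3576193 ≈ 1891.1*I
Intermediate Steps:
S(n, k) = (710 + k)*(1041 + n) (S(n, k) = (1041 + n)*(710 + k) = (710 + k)*(1041 + n))
√(-1059429 + S(1298, -1786)) = √(-1059429 + (739110 + 710*1298 + 1041*(-1786) - 1786*1298)) = √(-1059429 + (739110 + 921580 - 1859226 - 2318228)) = √(-1059429 - 2516764) = √(-3576193) = I*√3576193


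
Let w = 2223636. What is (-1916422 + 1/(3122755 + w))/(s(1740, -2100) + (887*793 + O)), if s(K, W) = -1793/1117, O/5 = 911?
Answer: -11444716468962117/4227786403184599 ≈ -2.7070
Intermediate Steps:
O = 4555 (O = 5*911 = 4555)
s(K, W) = -1793/1117 (s(K, W) = -1793*1/1117 = -1793/1117)
(-1916422 + 1/(3122755 + w))/(s(1740, -2100) + (887*793 + O)) = (-1916422 + 1/(3122755 + 2223636))/(-1793/1117 + (887*793 + 4555)) = (-1916422 + 1/5346391)/(-1793/1117 + (703391 + 4555)) = (-1916422 + 1/5346391)/(-1793/1117 + 707946) = -10245941333001/(5346391*790773889/1117) = -10245941333001/5346391*1117/790773889 = -11444716468962117/4227786403184599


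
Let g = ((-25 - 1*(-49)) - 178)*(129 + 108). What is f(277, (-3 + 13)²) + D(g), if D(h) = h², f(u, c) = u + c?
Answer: 1332104381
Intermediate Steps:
f(u, c) = c + u
g = -36498 (g = ((-25 + 49) - 178)*237 = (24 - 178)*237 = -154*237 = -36498)
f(277, (-3 + 13)²) + D(g) = ((-3 + 13)² + 277) + (-36498)² = (10² + 277) + 1332104004 = (100 + 277) + 1332104004 = 377 + 1332104004 = 1332104381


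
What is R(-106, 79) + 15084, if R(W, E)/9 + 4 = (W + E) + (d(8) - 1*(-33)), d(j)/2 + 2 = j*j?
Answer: 16218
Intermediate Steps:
d(j) = -4 + 2*j**2 (d(j) = -4 + 2*(j*j) = -4 + 2*j**2)
R(W, E) = 1377 + 9*E + 9*W (R(W, E) = -36 + 9*((W + E) + ((-4 + 2*8**2) - 1*(-33))) = -36 + 9*((E + W) + ((-4 + 2*64) + 33)) = -36 + 9*((E + W) + ((-4 + 128) + 33)) = -36 + 9*((E + W) + (124 + 33)) = -36 + 9*((E + W) + 157) = -36 + 9*(157 + E + W) = -36 + (1413 + 9*E + 9*W) = 1377 + 9*E + 9*W)
R(-106, 79) + 15084 = (1377 + 9*79 + 9*(-106)) + 15084 = (1377 + 711 - 954) + 15084 = 1134 + 15084 = 16218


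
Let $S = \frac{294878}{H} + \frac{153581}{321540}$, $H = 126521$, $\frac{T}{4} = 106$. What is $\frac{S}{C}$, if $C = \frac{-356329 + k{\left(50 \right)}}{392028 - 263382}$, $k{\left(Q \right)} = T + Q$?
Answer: $- \frac{2449554785816061}{2412789561083450} \approx -1.0152$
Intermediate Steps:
$T = 424$ ($T = 4 \cdot 106 = 424$)
$k{\left(Q \right)} = 424 + Q$
$S = \frac{114246293821}{40681562340}$ ($S = \frac{294878}{126521} + \frac{153581}{321540} = \frac{114246293821}{40681562340} \approx 2.8083$)
$C = - \frac{355855}{128646}$ ($C = \frac{-356329 + \left(424 + 50\right)}{392028 - 263382} = \frac{-356329 + 474}{128646} = \left(-355855\right) \frac{1}{128646} = - \frac{355855}{128646} \approx -2.7662$)
$\frac{S}{C} = \frac{114246293821}{40681562340 \left(- \frac{355855}{128646}\right)} = \frac{114246293821}{40681562340} \left(- \frac{128646}{355855}\right) = - \frac{2449554785816061}{2412789561083450}$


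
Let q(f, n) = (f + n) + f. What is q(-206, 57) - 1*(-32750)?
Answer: 32395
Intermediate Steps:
q(f, n) = n + 2*f
q(-206, 57) - 1*(-32750) = (57 + 2*(-206)) - 1*(-32750) = (57 - 412) + 32750 = -355 + 32750 = 32395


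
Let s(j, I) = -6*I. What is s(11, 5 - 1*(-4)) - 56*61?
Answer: -3470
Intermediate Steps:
s(11, 5 - 1*(-4)) - 56*61 = -6*(5 - 1*(-4)) - 56*61 = -6*(5 + 4) - 3416 = -6*9 - 3416 = -54 - 3416 = -3470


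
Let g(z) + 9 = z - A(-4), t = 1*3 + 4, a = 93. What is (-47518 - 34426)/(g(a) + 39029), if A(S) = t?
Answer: -40972/19553 ≈ -2.0954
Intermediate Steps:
t = 7 (t = 3 + 4 = 7)
A(S) = 7
g(z) = -16 + z (g(z) = -9 + (z - 1*7) = -9 + (z - 7) = -9 + (-7 + z) = -16 + z)
(-47518 - 34426)/(g(a) + 39029) = (-47518 - 34426)/((-16 + 93) + 39029) = -81944/(77 + 39029) = -81944/39106 = -81944*1/39106 = -40972/19553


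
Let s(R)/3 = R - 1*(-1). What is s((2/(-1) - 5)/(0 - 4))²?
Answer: 1089/16 ≈ 68.063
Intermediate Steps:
s(R) = 3 + 3*R (s(R) = 3*(R - 1*(-1)) = 3*(R + 1) = 3*(1 + R) = 3 + 3*R)
s((2/(-1) - 5)/(0 - 4))² = (3 + 3*((2/(-1) - 5)/(0 - 4)))² = (3 + 3*((2*(-1) - 5)/(-4)))² = (3 + 3*((-2 - 5)*(-¼)))² = (3 + 3*(-7*(-¼)))² = (3 + 3*(7/4))² = (3 + 21/4)² = (33/4)² = 1089/16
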